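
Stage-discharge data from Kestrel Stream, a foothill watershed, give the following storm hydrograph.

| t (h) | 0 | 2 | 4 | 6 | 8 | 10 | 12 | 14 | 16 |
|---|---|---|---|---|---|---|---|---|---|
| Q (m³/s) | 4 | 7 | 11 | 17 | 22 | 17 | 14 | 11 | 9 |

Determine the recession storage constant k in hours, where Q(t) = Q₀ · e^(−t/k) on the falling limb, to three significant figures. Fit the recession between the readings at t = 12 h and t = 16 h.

k ≈ 9.05 h

On the falling limb, Q drops from 14 to 9 m³/s between t = 12 h and t = 16 h (Δt = 4 h).
k = −Δt / ln(Q₂/Q₁) = −4 / ln(9/14) = 9.05 h.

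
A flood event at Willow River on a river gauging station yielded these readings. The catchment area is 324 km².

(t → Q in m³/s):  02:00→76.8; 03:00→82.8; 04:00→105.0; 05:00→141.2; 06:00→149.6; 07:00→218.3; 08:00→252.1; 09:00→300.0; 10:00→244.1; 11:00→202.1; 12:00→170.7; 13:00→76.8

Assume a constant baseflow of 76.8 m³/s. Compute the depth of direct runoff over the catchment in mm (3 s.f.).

Direct runoff: 0.0, 6.0, 28.2, 64.4, 72.8, 141.5, 175.3, 223.2, 167.3, 125.3, 93.9, 0.0 m³/s; ΣQ_DR = 1098 m³/s.
V = ΣQ_DR · Δt = 1098 × 3600 s = 3.952 × 10^6 m³.
Over A = 324 km², depth = V / A = 12.2 mm.

d ≈ 12.2 mm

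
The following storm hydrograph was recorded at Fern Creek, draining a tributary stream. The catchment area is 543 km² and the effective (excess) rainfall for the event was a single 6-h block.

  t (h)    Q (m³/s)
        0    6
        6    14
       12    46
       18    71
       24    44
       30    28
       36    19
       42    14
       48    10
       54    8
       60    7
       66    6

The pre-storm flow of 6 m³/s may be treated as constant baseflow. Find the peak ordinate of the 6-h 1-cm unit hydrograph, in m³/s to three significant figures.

Direct runoff: 0.0, 8.0, 40.0, 65.0, 38.0, 22.0, 13.0, 8.0, 4.0, 2.0, 1.0, 0.0 m³/s; ΣQ_DR = 201.0 m³/s, peak = 65.0 m³/s.
Runoff depth d = ΣQ_DR·Δt / A = 201.0 × 21600 / (543 km²) = 7.996 mm.
The 1-cm UH is the DRH scaled by (10 mm)/d, so U_p = 65.0 × 10/7.996 = 81.3 m³/s.

U_p ≈ 81.3 m³/s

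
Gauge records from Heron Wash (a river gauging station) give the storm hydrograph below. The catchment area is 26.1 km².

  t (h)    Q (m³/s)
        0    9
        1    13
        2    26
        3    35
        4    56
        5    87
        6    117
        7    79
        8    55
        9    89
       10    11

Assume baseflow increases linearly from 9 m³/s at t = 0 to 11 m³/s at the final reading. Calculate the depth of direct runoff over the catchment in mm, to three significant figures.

d ≈ 64.4 mm

Direct runoff: 0.00, 3.80, 16.60, 25.40, 46.20, 77.00, 106.80, 68.60, 44.40, 78.20, 0.00 m³/s; ΣQ_DR = 467.0 m³/s.
V = ΣQ_DR · Δt = 467.0 × 3600 s = 1.681 × 10^6 m³.
Over A = 26.1 km², depth = V / A = 64.4 mm.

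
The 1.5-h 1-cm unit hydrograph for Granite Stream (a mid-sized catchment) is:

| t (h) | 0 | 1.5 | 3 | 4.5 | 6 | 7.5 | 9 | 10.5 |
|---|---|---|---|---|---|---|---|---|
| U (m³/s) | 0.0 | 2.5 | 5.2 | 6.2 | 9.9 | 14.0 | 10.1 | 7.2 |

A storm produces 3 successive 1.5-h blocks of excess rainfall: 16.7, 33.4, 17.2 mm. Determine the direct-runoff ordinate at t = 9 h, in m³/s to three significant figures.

By discrete convolution, Q_j = Σ (P_i / 10 mm) · U_{j−i}.
At t = 9 h (j=6): Q = (16.7/10)·10.1 + (33.4/10)·14.0 + (17.2/10)·9.9 = 80.7 m³/s.

Q ≈ 80.7 m³/s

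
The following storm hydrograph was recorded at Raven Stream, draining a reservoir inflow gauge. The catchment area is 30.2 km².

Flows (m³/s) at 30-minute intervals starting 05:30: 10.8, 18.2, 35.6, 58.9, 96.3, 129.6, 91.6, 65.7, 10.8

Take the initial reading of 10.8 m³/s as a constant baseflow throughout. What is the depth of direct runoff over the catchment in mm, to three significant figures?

d ≈ 25.1 mm

Direct runoff: 0.0, 7.4, 24.8, 48.1, 85.5, 118.8, 80.8, 54.9, 0.0 m³/s; ΣQ_DR = 420.3 m³/s.
V = ΣQ_DR · Δt = 420.3 × 1800 s = 7.565 × 10^5 m³.
Over A = 30.2 km², depth = V / A = 25.1 mm.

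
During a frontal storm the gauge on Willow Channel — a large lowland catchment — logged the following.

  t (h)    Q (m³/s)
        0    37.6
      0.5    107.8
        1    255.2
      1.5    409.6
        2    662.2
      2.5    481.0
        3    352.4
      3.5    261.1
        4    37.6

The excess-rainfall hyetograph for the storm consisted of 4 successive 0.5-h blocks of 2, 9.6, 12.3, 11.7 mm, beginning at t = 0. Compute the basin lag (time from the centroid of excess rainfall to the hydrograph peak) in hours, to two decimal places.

t_L ≈ 0.78 h

Centroid of excess rainfall: t_c = Σ P_i·t̄_i / ΣP_i = 1.2233 h (block centres at 0.25, 0.75, 1.25, 1.75 h).
Hydrograph peak occurs at t = 2 h, so basin lag t_L = 2 − 1.2233 = 0.78 h.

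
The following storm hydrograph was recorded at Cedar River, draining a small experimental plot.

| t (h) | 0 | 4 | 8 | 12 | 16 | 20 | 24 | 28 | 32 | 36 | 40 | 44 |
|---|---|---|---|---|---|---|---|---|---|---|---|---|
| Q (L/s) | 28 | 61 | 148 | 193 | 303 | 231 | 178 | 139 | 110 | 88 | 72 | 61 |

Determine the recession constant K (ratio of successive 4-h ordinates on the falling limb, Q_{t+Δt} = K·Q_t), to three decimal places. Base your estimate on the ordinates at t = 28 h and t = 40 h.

Using the recession-limb readings at t = 28 h and t = 40 h: Q falls from 139 to 72 L/s over 3 intervals.
K = (Q₂/Q₁)^(1/3) = (72/139)^(1/3) = 0.803.

K ≈ 0.803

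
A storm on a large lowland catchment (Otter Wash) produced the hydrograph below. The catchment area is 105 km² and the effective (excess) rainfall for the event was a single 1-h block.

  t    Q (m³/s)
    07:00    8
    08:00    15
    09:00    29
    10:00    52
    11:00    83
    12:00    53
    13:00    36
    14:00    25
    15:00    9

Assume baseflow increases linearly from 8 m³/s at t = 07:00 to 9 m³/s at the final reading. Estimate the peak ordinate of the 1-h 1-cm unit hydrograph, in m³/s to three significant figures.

U_p ≈ 93.1 m³/s

Direct runoff: 0.00, 6.88, 20.75, 43.62, 74.50, 44.38, 27.25, 16.12, 0.00 m³/s; ΣQ_DR = 233.5 m³/s, peak = 74.50 m³/s.
Runoff depth d = ΣQ_DR·Δt / A = 233.5 × 3600 / (105 km²) = 8.006 mm.
The 1-cm UH is the DRH scaled by (10 mm)/d, so U_p = 74.50 × 10/8.006 = 93.1 m³/s.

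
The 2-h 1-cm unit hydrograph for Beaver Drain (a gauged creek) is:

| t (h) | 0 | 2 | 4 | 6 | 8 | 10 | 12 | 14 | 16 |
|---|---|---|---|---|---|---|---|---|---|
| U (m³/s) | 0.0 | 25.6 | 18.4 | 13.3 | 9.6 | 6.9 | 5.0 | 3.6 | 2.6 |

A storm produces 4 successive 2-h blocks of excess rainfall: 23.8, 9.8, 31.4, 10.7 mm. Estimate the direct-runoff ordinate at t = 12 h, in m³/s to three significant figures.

Q ≈ 63.0 m³/s

By discrete convolution, Q_j = Σ (P_i / 10 mm) · U_{j−i}.
At t = 12 h (j=6): Q = (23.8/10)·5.0 + (9.8/10)·6.9 + (31.4/10)·9.6 + (10.7/10)·13.3 = 63.0 m³/s.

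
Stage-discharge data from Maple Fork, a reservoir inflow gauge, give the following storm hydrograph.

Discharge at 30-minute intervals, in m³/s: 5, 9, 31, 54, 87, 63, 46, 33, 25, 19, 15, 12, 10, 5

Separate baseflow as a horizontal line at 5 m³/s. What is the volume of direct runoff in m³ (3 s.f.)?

Direct-runoff ordinates (Q − Q_b): 0.0, 4.0, 26.0, 49.0, 82.0, 58.0, 41.0, 28.0, 20.0, 14.0, 10.0, 7.0, 5.0, 0.0 m³/s.
ΣQ_DR = 344.0 m³/s.
With Δt = 0.5 h = 1800 s, V = ΣQ_DR · Δt = 344.0 × 1800 = 6.19 × 10^5 m³.

V ≈ 6.19 × 10^5 m³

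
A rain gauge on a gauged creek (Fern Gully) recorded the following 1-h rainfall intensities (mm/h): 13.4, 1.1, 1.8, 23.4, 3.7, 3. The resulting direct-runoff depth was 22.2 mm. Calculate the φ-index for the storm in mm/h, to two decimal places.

Only the 2 blocks with intensity above φ contribute runoff: 13.4, 23.4 mm/h.
Σ(I−φ)·Δt = d  ⇒  (13.4+23.4 − 2φ)·1 = 22.2
φ = (36.80 − 22.2/1) / 2 = 7.30 mm/h.

φ ≈ 7.30 mm/h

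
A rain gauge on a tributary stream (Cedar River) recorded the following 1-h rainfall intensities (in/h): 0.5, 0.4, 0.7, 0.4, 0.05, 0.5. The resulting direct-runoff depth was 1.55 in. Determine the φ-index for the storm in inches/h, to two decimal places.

Only the 5 blocks with intensity above φ contribute runoff: 0.5, 0.4, 0.7, 0.4, 0.5 in/h.
Σ(I−φ)·Δt = d  ⇒  (0.5+0.4+0.7+0.4+0.5 − 5φ)·1 = 1.55
φ = (2.500 − 1.55/1) / 5 = 0.19 in/h.

φ ≈ 0.19 in/h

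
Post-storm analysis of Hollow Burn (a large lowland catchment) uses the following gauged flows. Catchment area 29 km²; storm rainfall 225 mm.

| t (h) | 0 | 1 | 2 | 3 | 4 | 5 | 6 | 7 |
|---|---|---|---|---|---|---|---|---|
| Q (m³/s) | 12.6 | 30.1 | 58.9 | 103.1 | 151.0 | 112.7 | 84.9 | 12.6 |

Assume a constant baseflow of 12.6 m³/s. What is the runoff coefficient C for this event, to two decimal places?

C ≈ 0.26

ΣQ_DR = 465.1 m³/s; V = ΣQ_DR·Δt = 1.674 × 10^6 m³.
Runoff depth d = V / A = 57.74 mm.
C = d / P = 57.74 / 225 = 0.26.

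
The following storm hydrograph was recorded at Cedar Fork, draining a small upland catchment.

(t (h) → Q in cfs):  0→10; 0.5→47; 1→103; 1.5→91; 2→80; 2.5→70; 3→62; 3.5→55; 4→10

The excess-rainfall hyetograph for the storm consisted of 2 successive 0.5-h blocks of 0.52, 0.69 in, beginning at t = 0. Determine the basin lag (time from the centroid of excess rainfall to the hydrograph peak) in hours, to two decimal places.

Centroid of excess rainfall: t_c = Σ P_i·t̄_i / ΣP_i = 0.5351 h (block centres at 0.25, 0.75 h).
Hydrograph peak occurs at t = 1 h, so basin lag t_L = 1 − 0.5351 = 0.46 h.

t_L ≈ 0.46 h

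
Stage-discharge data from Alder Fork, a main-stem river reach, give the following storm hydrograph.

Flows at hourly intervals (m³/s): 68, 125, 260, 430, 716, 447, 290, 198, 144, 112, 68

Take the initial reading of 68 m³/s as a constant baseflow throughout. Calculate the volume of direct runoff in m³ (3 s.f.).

Direct-runoff ordinates (Q − Q_b): 0.0, 57.0, 192.0, 362.0, 648.0, 379.0, 222.0, 130.0, 76.0, 44.0, 0.0 m³/s.
ΣQ_DR = 2110 m³/s.
With Δt = 1 h = 3600 s, V = ΣQ_DR · Δt = 2110 × 3600 = 7.60 × 10^6 m³.

V ≈ 7.60 × 10^6 m³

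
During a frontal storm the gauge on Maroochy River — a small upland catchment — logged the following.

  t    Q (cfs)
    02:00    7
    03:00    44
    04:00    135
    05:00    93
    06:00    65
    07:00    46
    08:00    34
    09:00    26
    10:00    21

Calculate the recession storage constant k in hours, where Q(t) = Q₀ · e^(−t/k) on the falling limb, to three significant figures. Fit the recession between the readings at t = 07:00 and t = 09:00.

k ≈ 3.51 h

On the falling limb, Q drops from 46 to 26 cfs between t = 07:00 and t = 09:00 (Δt = 2 h).
k = −Δt / ln(Q₂/Q₁) = −2 / ln(26/46) = 3.51 h.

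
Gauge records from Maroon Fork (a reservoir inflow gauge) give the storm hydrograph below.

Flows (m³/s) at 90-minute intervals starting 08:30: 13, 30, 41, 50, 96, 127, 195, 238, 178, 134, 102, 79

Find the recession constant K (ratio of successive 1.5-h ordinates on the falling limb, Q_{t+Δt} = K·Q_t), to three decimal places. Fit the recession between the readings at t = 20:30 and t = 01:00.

Using the recession-limb readings at t = 20:30 and t = 01:00: Q falls from 178 to 79 m³/s over 3 intervals.
K = (Q₂/Q₁)^(1/3) = (79/178)^(1/3) = 0.763.

K ≈ 0.763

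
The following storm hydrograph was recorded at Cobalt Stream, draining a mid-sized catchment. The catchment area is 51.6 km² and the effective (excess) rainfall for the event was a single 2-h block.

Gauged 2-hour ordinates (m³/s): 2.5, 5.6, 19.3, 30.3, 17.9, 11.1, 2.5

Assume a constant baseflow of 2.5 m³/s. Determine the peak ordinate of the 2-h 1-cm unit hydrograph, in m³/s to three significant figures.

Direct runoff: 0.0, 3.1, 16.8, 27.8, 15.4, 8.6, 0.0 m³/s; ΣQ_DR = 71.70 m³/s, peak = 27.8 m³/s.
Runoff depth d = ΣQ_DR·Δt / A = 71.70 × 7200 / (51.6 km²) = 10.00 mm.
The 1-cm UH is the DRH scaled by (10 mm)/d, so U_p = 27.8 × 10/10.00 = 27.8 m³/s.

U_p ≈ 27.8 m³/s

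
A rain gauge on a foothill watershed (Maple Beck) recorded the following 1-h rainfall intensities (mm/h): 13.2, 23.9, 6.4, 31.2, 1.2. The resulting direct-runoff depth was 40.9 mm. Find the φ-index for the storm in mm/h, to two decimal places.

φ ≈ 9.13 mm/h

Only the 3 blocks with intensity above φ contribute runoff: 13.2, 23.9, 31.2 mm/h.
Σ(I−φ)·Δt = d  ⇒  (13.2+23.9+31.2 − 3φ)·1 = 40.9
φ = (68.30 − 40.9/1) / 3 = 9.13 mm/h.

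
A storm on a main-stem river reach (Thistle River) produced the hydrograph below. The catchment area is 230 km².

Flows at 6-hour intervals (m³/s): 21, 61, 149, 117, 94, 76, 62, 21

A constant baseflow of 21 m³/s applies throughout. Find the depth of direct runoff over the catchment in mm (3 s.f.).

d ≈ 40.7 mm

Direct runoff: 0.0, 40.0, 128.0, 96.0, 73.0, 55.0, 41.0, 0.0 m³/s; ΣQ_DR = 433.0 m³/s.
V = ΣQ_DR · Δt = 433.0 × 21600 s = 9.353 × 10^6 m³.
Over A = 230 km², depth = V / A = 40.7 mm.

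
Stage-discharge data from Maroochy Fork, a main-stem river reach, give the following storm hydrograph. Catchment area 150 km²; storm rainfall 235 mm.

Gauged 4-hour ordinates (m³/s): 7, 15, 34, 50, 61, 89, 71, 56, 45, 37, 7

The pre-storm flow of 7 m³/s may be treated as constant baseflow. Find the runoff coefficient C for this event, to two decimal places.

ΣQ_DR = 395.0 m³/s; V = ΣQ_DR·Δt = 5.688 × 10^6 m³.
Runoff depth d = V / A = 37.92 mm.
C = d / P = 37.92 / 235 = 0.16.

C ≈ 0.16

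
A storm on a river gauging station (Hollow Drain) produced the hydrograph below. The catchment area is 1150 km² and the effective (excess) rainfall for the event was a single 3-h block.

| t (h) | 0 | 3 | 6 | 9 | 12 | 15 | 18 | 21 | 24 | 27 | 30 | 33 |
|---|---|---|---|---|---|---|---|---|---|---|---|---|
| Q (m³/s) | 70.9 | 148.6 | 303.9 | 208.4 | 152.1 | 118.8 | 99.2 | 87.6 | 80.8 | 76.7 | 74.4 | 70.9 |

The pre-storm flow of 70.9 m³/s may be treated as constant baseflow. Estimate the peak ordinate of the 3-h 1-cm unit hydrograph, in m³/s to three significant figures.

Direct runoff: 0.0, 77.7, 233.0, 137.5, 81.2, 47.9, 28.3, 16.7, 9.9, 5.8, 3.5, 0.0 m³/s; ΣQ_DR = 641.5 m³/s, peak = 233.0 m³/s.
Runoff depth d = ΣQ_DR·Δt / A = 641.5 × 10800 / (1150 km²) = 6.025 mm.
The 1-cm UH is the DRH scaled by (10 mm)/d, so U_p = 233.0 × 10/6.025 = 387 m³/s.

U_p ≈ 387 m³/s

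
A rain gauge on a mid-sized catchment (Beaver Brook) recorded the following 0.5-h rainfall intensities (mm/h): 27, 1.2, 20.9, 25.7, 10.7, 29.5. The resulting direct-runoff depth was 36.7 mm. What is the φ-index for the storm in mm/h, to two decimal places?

φ ≈ 8.08 mm/h

Only the 5 blocks with intensity above φ contribute runoff: 27, 20.9, 25.7, 10.7, 29.5 mm/h.
Σ(I−φ)·Δt = d  ⇒  (27+20.9+25.7+10.7+29.5 − 5φ)·0.5 = 36.7
φ = (113.8 − 36.7/0.5) / 5 = 8.08 mm/h.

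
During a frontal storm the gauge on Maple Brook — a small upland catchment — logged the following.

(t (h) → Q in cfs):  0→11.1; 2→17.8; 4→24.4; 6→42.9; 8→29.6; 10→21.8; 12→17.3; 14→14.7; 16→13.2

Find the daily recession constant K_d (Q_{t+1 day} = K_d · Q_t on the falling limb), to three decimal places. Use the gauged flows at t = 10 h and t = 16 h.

K_d ≈ 0.134

Between t = 10 h and t = 16 h the flow falls from 21.8 to 13.2 cfs over 3×2 h = 6 h.
Per-interval ratio K = (13.2/21.8)^(1/3) = 0.8460; K_d = K^(24/2) = 0.134.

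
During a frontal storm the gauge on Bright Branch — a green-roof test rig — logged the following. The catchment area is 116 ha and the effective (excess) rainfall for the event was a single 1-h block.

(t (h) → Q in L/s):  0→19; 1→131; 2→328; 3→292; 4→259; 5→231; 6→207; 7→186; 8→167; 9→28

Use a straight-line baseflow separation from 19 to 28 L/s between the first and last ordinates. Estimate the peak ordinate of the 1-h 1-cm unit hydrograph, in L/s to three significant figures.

U_p ≈ 613 L/s

Direct runoff: 0.00, 111.00, 307.00, 270.00, 236.00, 207.00, 182.00, 160.00, 140.00, 0.00 L/s; ΣQ_DR = 1613 L/s, peak = 307.00 L/s.
Runoff depth d = ΣQ_DR·Δt / A = 1613 × 3600 / (116 ha) = 5.006 mm.
The 1-cm UH is the DRH scaled by (10 mm)/d, so U_p = 307.00 × 10/5.006 = 613 L/s.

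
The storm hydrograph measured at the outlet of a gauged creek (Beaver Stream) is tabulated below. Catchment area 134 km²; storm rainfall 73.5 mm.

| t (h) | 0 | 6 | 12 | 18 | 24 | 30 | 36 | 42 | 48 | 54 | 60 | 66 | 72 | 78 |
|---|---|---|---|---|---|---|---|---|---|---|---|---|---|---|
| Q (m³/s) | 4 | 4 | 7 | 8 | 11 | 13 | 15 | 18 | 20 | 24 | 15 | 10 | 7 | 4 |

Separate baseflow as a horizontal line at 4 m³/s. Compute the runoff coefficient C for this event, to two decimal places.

ΣQ_DR = 104.0 m³/s; V = ΣQ_DR·Δt = 2.246 × 10^6 m³.
Runoff depth d = V / A = 16.76 mm.
C = d / P = 16.76 / 73.5 = 0.23.

C ≈ 0.23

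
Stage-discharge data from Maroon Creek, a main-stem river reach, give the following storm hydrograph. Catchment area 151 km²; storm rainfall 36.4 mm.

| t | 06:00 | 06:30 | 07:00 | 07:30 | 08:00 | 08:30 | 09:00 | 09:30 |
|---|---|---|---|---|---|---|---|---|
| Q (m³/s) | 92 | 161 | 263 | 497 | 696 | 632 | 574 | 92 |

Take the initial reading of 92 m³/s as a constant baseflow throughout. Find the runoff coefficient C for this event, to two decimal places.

ΣQ_DR = 2271 m³/s; V = ΣQ_DR·Δt = 4.088 × 10^6 m³.
Runoff depth d = V / A = 27.07 mm.
C = d / P = 27.07 / 36.4 = 0.74.

C ≈ 0.74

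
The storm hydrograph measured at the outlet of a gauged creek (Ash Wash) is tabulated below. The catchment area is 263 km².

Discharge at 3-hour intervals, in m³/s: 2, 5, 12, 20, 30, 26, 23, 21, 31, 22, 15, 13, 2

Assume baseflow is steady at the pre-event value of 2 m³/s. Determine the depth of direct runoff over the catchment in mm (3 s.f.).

d ≈ 8.05 mm

Direct runoff: 0.0, 3.0, 10.0, 18.0, 28.0, 24.0, 21.0, 19.0, 29.0, 20.0, 13.0, 11.0, 0.0 m³/s; ΣQ_DR = 196.0 m³/s.
V = ΣQ_DR · Δt = 196.0 × 10800 s = 2.117 × 10^6 m³.
Over A = 263 km², depth = V / A = 8.05 mm.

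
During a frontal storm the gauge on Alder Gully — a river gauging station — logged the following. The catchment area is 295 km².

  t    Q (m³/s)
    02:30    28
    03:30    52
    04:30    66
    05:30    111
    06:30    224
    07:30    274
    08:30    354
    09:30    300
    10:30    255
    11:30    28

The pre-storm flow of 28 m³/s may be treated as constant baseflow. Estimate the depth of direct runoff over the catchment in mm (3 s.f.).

Direct runoff: 0.0, 24.0, 38.0, 83.0, 196.0, 246.0, 326.0, 272.0, 227.0, 0.0 m³/s; ΣQ_DR = 1412 m³/s.
V = ΣQ_DR · Δt = 1412 × 3600 s = 5.083 × 10^6 m³.
Over A = 295 km², depth = V / A = 17.2 mm.

d ≈ 17.2 mm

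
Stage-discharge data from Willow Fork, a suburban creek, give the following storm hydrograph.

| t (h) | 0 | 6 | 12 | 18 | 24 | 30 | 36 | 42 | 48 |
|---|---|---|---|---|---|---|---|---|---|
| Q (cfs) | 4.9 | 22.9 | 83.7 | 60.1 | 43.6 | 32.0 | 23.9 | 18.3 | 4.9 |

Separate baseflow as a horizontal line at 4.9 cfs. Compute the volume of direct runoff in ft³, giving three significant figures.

V ≈ 5.40 × 10^6 ft³

Direct-runoff ordinates (Q − Q_b): 0.0, 18.0, 78.8, 55.2, 38.7, 27.1, 19.0, 13.4, 0.0 cfs.
ΣQ_DR = 250.2 cfs.
With Δt = 6 h = 21600 s, V = ΣQ_DR · Δt = 250.2 × 21600 = 5.40 × 10^6 ft³.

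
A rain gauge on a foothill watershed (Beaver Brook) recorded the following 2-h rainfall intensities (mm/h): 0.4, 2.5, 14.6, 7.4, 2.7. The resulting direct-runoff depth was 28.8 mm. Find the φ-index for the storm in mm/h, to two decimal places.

Only the 2 blocks with intensity above φ contribute runoff: 14.6, 7.4 mm/h.
Σ(I−φ)·Δt = d  ⇒  (14.6+7.4 − 2φ)·2 = 28.8
φ = (22.00 − 28.8/2) / 2 = 3.80 mm/h.

φ ≈ 3.80 mm/h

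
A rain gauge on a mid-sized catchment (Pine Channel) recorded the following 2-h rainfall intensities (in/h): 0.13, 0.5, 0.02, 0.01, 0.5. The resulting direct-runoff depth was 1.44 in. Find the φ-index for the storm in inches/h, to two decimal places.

Only the 2 blocks with intensity above φ contribute runoff: 0.5, 0.5 in/h.
Σ(I−φ)·Δt = d  ⇒  (0.5+0.5 − 2φ)·2 = 1.44
φ = (1.000 − 1.44/2) / 2 = 0.14 in/h.

φ ≈ 0.14 in/h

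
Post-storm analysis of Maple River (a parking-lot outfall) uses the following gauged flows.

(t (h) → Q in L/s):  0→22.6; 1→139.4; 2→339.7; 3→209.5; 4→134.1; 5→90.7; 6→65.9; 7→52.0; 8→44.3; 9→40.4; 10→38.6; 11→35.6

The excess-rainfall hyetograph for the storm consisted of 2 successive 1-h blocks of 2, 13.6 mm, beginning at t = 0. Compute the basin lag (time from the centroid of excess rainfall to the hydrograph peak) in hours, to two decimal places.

t_L ≈ 0.63 h

Centroid of excess rainfall: t_c = Σ P_i·t̄_i / ΣP_i = 1.3718 h (block centres at 0.5, 1.5 h).
Hydrograph peak occurs at t = 2 h, so basin lag t_L = 2 − 1.3718 = 0.63 h.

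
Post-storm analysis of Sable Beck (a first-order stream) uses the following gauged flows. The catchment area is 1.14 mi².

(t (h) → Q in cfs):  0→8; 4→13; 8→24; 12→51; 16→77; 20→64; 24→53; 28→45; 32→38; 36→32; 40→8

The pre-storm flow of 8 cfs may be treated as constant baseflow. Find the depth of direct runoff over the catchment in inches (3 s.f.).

Direct runoff: 0.0, 5.0, 16.0, 43.0, 69.0, 56.0, 45.0, 37.0, 30.0, 24.0, 0.0 cfs; ΣQ_DR = 325.0 cfs.
V = ΣQ_DR · Δt = 325.0 × 14400 s = 4.680 × 10^6 ft³.
Over A = 1.14 mi², depth = V / A = 1.77 in.

d ≈ 1.77 in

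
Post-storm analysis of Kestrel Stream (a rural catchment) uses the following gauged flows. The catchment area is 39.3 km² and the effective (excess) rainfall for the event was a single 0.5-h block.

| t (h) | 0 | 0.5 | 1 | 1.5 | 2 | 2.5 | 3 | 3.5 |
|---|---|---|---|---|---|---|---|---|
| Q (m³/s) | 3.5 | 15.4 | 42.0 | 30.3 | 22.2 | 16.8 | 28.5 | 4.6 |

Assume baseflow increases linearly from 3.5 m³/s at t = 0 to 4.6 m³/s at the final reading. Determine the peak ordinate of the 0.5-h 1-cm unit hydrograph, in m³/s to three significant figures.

U_p ≈ 63.7 m³/s

Direct runoff: 0.00, 11.74, 38.19, 26.33, 18.07, 12.51, 24.06, 0.00 m³/s; ΣQ_DR = 130.9 m³/s, peak = 38.19 m³/s.
Runoff depth d = ΣQ_DR·Δt / A = 130.9 × 1800 / (39.3 km²) = 5.995 mm.
The 1-cm UH is the DRH scaled by (10 mm)/d, so U_p = 38.19 × 10/5.995 = 63.7 m³/s.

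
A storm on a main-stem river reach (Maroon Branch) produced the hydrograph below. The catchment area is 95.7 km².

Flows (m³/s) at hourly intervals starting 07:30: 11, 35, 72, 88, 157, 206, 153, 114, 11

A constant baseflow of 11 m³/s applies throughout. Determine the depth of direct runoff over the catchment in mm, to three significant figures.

d ≈ 28.1 mm

Direct runoff: 0.0, 24.0, 61.0, 77.0, 146.0, 195.0, 142.0, 103.0, 0.0 m³/s; ΣQ_DR = 748.0 m³/s.
V = ΣQ_DR · Δt = 748.0 × 3600 s = 2.693 × 10^6 m³.
Over A = 95.7 km², depth = V / A = 28.1 mm.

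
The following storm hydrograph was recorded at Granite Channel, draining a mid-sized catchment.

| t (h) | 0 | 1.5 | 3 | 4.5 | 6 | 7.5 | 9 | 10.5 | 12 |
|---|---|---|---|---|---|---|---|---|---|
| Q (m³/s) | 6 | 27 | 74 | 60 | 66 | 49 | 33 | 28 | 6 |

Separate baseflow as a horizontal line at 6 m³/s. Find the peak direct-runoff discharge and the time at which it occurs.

Subtracting baseflow gives direct-runoff ordinates: 0.0, 21.0, 68.0, 54.0, 60.0, 43.0, 27.0, 22.0, 0.0 m³/s.
The maximum is 68.0 m³/s, occurring at the reading for t = 3 h.

Q_p = 68.0 m³/s at t = 3 h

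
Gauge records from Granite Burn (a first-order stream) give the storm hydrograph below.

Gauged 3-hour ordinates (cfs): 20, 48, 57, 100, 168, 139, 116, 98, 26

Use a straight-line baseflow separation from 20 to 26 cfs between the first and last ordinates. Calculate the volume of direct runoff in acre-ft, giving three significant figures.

Direct-runoff ordinates (Q − Q_b): 0.00, 27.25, 35.50, 77.75, 145.00, 115.25, 91.50, 72.75, 0.00 cfs.
ΣQ_DR = 565.0 cfs.
With Δt = 3 h = 10800 s, V = ΣQ_DR · Δt = 565.0 × 10800 = 6.10 × 10^6 ft³ = 140 acre-ft.

V ≈ 140 acre-ft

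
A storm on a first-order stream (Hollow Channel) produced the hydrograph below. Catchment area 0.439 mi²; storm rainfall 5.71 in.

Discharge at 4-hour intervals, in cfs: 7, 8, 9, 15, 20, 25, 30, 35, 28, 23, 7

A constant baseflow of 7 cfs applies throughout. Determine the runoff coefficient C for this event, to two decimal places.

ΣQ_DR = 130.0 cfs; V = ΣQ_DR·Δt = 1.872 × 10^6 ft³.
Runoff depth d = V / A = 1.835 in.
C = d / P = 1.835 / 5.71 = 0.32.

C ≈ 0.32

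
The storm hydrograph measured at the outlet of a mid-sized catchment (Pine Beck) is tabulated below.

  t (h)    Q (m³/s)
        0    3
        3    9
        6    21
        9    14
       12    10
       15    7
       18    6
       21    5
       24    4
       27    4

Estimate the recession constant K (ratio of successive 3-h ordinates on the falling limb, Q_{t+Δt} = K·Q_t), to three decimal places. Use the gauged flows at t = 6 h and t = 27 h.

Using the recession-limb readings at t = 6 h and t = 27 h: Q falls from 21 to 4 m³/s over 7 intervals.
K = (Q₂/Q₁)^(1/7) = (4/21)^(1/7) = 0.789.

K ≈ 0.789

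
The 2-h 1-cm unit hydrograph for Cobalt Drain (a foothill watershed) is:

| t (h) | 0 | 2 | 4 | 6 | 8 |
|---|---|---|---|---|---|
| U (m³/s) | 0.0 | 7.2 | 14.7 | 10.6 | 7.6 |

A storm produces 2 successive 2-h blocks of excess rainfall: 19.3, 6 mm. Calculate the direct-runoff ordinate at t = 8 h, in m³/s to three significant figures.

Q ≈ 21.0 m³/s

By discrete convolution, Q_j = Σ (P_i / 10 mm) · U_{j−i}.
At t = 8 h (j=4): Q = (19.3/10)·7.6 + (6/10)·10.6 = 21.0 m³/s.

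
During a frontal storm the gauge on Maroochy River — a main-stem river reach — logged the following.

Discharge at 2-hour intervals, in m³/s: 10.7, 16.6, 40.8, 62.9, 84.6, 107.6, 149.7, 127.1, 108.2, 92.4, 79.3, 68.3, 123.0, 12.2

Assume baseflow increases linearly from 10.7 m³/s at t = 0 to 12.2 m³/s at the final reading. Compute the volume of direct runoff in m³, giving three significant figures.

V ≈ 6.65 × 10^6 m³

Direct-runoff ordinates (Q − Q_b): 0.00, 5.78, 29.87, 51.85, 73.44, 96.32, 138.31, 115.59, 96.58, 80.66, 67.45, 56.33, 110.92, 0.00 m³/s.
ΣQ_DR = 923.1 m³/s.
With Δt = 2 h = 7200 s, V = ΣQ_DR · Δt = 923.1 × 7200 = 6.65 × 10^6 m³.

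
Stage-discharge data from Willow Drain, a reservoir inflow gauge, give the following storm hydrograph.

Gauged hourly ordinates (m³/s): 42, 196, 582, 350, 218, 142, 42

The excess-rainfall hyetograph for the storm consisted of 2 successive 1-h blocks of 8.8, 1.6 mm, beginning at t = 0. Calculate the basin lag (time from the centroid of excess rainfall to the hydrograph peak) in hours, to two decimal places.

Centroid of excess rainfall: t_c = Σ P_i·t̄_i / ΣP_i = 0.6538 h (block centres at 0.5, 1.5 h).
Hydrograph peak occurs at t = 2 h, so basin lag t_L = 2 − 0.6538 = 1.35 h.

t_L ≈ 1.35 h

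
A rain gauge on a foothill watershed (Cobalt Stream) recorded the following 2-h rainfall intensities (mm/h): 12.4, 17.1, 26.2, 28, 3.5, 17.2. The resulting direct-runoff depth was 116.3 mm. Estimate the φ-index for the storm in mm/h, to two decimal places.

Only the 5 blocks with intensity above φ contribute runoff: 12.4, 17.1, 26.2, 28, 17.2 mm/h.
Σ(I−φ)·Δt = d  ⇒  (12.4+17.1+26.2+28+17.2 − 5φ)·2 = 116.3
φ = (100.9 − 116.3/2) / 5 = 8.55 mm/h.

φ ≈ 8.55 mm/h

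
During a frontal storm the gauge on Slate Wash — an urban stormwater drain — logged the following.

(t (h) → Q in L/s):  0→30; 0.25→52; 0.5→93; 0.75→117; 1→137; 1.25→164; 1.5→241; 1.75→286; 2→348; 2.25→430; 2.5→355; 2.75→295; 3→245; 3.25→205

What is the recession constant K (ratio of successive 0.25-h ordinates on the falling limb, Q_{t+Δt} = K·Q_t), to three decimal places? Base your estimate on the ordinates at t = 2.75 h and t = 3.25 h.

K ≈ 0.834

Using the recession-limb readings at t = 2.75 h and t = 3.25 h: Q falls from 295 to 205 L/s over 2 intervals.
K = (Q₂/Q₁)^(1/2) = (205/295)^(1/2) = 0.834.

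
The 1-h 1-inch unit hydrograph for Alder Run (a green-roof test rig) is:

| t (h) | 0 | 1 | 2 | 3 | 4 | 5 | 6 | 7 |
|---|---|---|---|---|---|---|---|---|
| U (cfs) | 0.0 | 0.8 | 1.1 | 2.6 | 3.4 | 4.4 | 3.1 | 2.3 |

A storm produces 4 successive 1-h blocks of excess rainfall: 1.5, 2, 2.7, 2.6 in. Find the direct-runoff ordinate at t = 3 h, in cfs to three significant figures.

By discrete convolution, Q_j = Σ (P_i / 1 in) · U_{j−i}.
At t = 3 h (j=3): Q = (1.5/1)·2.6 + (2/1)·1.1 + (2.7/1)·0.8 + (2.6/1)·0.0 = 8.26 cfs.

Q ≈ 8.26 cfs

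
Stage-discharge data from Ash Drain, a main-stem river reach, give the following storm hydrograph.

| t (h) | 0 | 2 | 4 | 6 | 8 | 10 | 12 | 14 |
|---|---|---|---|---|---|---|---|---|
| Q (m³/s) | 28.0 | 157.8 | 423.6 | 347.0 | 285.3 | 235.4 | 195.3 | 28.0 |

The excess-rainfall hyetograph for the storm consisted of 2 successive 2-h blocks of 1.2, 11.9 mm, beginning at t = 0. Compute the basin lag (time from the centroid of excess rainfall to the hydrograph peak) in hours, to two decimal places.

Centroid of excess rainfall: t_c = Σ P_i·t̄_i / ΣP_i = 2.8168 h (block centres at 1, 3 h).
Hydrograph peak occurs at t = 4 h, so basin lag t_L = 4 − 2.8168 = 1.18 h.

t_L ≈ 1.18 h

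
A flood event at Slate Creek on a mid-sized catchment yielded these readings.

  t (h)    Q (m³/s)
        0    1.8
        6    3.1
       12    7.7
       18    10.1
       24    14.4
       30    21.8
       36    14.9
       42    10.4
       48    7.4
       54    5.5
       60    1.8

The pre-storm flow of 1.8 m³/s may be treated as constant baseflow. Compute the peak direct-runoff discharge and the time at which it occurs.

Subtracting baseflow gives direct-runoff ordinates: 0.0, 1.3, 5.9, 8.3, 12.6, 20.0, 13.1, 8.6, 5.6, 3.7, 0.0 m³/s.
The maximum is 20.0 m³/s, occurring at the reading for t = 30 h.

Q_p = 20.0 m³/s at t = 30 h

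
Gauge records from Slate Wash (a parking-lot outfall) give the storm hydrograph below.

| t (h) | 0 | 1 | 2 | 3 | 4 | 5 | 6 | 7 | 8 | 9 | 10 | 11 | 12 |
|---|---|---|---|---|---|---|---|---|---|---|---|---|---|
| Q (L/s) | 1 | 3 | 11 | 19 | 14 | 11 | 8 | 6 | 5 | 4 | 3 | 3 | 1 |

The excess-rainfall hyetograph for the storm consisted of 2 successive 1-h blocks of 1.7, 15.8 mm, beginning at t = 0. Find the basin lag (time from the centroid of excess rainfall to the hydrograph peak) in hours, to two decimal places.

Centroid of excess rainfall: t_c = Σ P_i·t̄_i / ΣP_i = 1.4029 h (block centres at 0.5, 1.5 h).
Hydrograph peak occurs at t = 3 h, so basin lag t_L = 3 − 1.4029 = 1.60 h.

t_L ≈ 1.60 h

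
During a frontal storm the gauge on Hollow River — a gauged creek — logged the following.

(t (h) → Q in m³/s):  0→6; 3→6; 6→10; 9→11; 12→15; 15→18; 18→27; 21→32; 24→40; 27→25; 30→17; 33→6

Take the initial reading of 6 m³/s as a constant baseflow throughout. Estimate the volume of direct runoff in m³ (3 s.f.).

V ≈ 1.52 × 10^6 m³

Direct-runoff ordinates (Q − Q_b): 0.0, 0.0, 4.0, 5.0, 9.0, 12.0, 21.0, 26.0, 34.0, 19.0, 11.0, 0.0 m³/s.
ΣQ_DR = 141.0 m³/s.
With Δt = 3 h = 10800 s, V = ΣQ_DR · Δt = 141.0 × 10800 = 1.52 × 10^6 m³.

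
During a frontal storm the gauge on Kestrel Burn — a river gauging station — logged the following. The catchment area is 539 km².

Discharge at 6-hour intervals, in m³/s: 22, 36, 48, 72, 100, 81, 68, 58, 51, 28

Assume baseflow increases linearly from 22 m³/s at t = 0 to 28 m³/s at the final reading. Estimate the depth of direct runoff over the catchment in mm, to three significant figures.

d ≈ 12.6 mm

Direct runoff: 0.00, 13.33, 24.67, 48.00, 75.33, 55.67, 42.00, 31.33, 23.67, 0.00 m³/s; ΣQ_DR = 314.0 m³/s.
V = ΣQ_DR · Δt = 314.0 × 21600 s = 6.782 × 10^6 m³.
Over A = 539 km², depth = V / A = 12.6 mm.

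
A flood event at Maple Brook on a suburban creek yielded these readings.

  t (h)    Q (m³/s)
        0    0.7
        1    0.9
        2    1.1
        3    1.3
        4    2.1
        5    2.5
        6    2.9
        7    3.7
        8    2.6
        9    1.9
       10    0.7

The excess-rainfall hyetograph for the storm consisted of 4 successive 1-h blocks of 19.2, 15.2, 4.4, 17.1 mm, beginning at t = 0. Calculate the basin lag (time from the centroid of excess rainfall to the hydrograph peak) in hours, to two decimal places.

Centroid of excess rainfall: t_c = Σ P_i·t̄_i / ΣP_i = 1.8470 h (block centres at 0.5, 1.5, 2.5, 3.5 h).
Hydrograph peak occurs at t = 7 h, so basin lag t_L = 7 − 1.8470 = 5.15 h.

t_L ≈ 5.15 h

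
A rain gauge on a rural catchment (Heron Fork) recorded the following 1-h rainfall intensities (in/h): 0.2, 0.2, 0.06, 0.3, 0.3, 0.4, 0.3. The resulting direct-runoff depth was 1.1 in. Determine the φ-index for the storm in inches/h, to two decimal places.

Only the 6 blocks with intensity above φ contribute runoff: 0.2, 0.2, 0.3, 0.3, 0.4, 0.3 in/h.
Σ(I−φ)·Δt = d  ⇒  (0.2+0.2+0.3+0.3+0.4+0.3 − 6φ)·1 = 1.1
φ = (1.700 − 1.1/1) / 6 = 0.10 in/h.

φ ≈ 0.10 in/h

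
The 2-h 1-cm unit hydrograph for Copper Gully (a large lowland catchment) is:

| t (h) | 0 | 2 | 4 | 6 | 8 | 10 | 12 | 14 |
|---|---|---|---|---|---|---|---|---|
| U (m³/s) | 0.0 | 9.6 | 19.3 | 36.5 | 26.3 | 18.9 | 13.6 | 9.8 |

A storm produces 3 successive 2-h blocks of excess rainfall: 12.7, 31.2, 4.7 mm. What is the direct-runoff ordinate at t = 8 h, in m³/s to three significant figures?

By discrete convolution, Q_j = Σ (P_i / 10 mm) · U_{j−i}.
At t = 8 h (j=4): Q = (12.7/10)·26.3 + (31.2/10)·36.5 + (4.7/10)·19.3 = 156 m³/s.

Q ≈ 156 m³/s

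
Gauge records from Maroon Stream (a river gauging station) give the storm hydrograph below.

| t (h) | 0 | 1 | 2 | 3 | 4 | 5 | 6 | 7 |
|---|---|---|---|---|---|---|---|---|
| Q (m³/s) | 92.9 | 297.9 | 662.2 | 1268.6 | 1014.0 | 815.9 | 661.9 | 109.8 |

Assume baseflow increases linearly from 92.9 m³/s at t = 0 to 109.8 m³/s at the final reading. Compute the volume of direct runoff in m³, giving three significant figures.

Direct-runoff ordinates (Q − Q_b): 0.00, 202.59, 564.47, 1168.46, 911.44, 710.93, 554.51, 0.00 m³/s.
ΣQ_DR = 4112 m³/s.
With Δt = 1 h = 3600 s, V = ΣQ_DR · Δt = 4112 × 3600 = 1.48 × 10^7 m³.

V ≈ 1.48 × 10^7 m³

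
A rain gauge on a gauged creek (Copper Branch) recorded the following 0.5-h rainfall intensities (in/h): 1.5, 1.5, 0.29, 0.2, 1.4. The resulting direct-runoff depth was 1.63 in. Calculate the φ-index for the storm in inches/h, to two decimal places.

φ ≈ 0.38 in/h

Only the 3 blocks with intensity above φ contribute runoff: 1.5, 1.5, 1.4 in/h.
Σ(I−φ)·Δt = d  ⇒  (1.5+1.5+1.4 − 3φ)·0.5 = 1.63
φ = (4.400 − 1.63/0.5) / 3 = 0.38 in/h.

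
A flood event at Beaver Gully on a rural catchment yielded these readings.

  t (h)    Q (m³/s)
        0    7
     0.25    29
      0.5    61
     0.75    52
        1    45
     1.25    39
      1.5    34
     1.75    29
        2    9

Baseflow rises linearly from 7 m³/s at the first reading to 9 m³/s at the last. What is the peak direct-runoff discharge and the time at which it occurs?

Q_p = 53.50 m³/s at t = 0.5 h

Subtracting baseflow gives direct-runoff ordinates: 0.00, 21.75, 53.50, 44.25, 37.00, 30.75, 25.50, 20.25, 0.00 m³/s.
The maximum is 53.50 m³/s, occurring at the reading for t = 0.5 h.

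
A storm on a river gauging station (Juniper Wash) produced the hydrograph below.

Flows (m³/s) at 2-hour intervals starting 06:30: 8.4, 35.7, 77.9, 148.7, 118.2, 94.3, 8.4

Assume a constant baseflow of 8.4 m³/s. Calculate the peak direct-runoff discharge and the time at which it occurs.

Q_p = 140.3 m³/s at t = 12:30

Subtracting baseflow gives direct-runoff ordinates: 0.0, 27.3, 69.5, 140.3, 109.8, 85.9, 0.0 m³/s.
The maximum is 140.3 m³/s, occurring at the reading for t = 12:30.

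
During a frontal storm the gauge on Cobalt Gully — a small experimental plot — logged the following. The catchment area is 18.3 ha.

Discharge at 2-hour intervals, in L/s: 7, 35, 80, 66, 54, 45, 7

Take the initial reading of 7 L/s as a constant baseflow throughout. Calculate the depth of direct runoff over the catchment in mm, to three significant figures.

Direct runoff: 0.0, 28.0, 73.0, 59.0, 47.0, 38.0, 0.0 L/s; ΣQ_DR = 245.0 L/s.
V = ΣQ_DR · Δt = 245.0 × 7200 s = 1.764 × 10^6 L.
Over A = 18.3 ha, depth = V / A = 9.64 mm.

d ≈ 9.64 mm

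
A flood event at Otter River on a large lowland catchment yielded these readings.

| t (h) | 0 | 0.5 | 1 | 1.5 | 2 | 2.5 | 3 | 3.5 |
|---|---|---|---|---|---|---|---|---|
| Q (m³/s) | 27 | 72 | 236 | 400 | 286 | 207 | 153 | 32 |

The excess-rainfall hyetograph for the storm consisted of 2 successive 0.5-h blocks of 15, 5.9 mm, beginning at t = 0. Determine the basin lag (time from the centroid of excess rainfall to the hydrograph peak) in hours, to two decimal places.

t_L ≈ 1.11 h

Centroid of excess rainfall: t_c = Σ P_i·t̄_i / ΣP_i = 0.3911 h (block centres at 0.25, 0.75 h).
Hydrograph peak occurs at t = 1.5 h, so basin lag t_L = 1.5 − 0.3911 = 1.11 h.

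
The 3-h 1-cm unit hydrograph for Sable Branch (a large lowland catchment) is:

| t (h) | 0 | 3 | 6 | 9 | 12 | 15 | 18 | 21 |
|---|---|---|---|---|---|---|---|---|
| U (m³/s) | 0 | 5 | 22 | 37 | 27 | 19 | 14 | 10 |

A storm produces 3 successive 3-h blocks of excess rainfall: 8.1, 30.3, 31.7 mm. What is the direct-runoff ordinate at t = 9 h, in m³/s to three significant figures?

By discrete convolution, Q_j = Σ (P_i / 10 mm) · U_{j−i}.
At t = 9 h (j=3): Q = (8.1/10)·37 + (30.3/10)·22 + (31.7/10)·5 = 112 m³/s.

Q ≈ 112 m³/s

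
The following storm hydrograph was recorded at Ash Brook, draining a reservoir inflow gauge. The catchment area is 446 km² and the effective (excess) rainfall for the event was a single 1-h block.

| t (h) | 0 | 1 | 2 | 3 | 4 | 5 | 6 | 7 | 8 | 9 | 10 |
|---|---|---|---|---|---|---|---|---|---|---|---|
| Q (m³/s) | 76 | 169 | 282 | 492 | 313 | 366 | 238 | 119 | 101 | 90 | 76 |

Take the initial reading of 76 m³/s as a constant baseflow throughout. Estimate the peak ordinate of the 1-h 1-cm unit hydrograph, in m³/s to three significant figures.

U_p ≈ 347 m³/s

Direct runoff: 0.0, 93.0, 206.0, 416.0, 237.0, 290.0, 162.0, 43.0, 25.0, 14.0, 0.0 m³/s; ΣQ_DR = 1486 m³/s, peak = 416.0 m³/s.
Runoff depth d = ΣQ_DR·Δt / A = 1486 × 3600 / (446 km²) = 11.99 mm.
The 1-cm UH is the DRH scaled by (10 mm)/d, so U_p = 416.0 × 10/11.99 = 347 m³/s.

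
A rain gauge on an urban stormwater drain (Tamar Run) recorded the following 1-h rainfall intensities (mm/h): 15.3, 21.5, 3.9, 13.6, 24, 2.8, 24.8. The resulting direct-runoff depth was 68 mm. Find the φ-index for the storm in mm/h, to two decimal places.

Only the 5 blocks with intensity above φ contribute runoff: 15.3, 21.5, 13.6, 24, 24.8 mm/h.
Σ(I−φ)·Δt = d  ⇒  (15.3+21.5+13.6+24+24.8 − 5φ)·1 = 68
φ = (99.20 − 68/1) / 5 = 6.24 mm/h.

φ ≈ 6.24 mm/h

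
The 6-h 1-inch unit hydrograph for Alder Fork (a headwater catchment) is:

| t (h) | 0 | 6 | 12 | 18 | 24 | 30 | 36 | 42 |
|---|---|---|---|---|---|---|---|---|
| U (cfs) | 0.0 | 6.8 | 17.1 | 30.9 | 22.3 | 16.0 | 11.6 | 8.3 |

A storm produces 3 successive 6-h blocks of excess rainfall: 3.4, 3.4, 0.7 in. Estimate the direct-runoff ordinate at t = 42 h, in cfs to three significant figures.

By discrete convolution, Q_j = Σ (P_i / 1 in) · U_{j−i}.
At t = 42 h (j=7): Q = (3.4/1)·8.3 + (3.4/1)·11.6 + (0.7/1)·16.0 = 78.9 cfs.

Q ≈ 78.9 cfs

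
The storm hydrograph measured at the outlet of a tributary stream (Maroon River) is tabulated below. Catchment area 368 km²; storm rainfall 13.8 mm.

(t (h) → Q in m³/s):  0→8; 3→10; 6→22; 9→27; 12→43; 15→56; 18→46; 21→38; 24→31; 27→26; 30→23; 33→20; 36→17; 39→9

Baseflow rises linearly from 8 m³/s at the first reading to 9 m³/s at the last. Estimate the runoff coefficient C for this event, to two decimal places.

ΣQ_DR = 257.0 m³/s; V = ΣQ_DR·Δt = 2.776 × 10^6 m³.
Runoff depth d = V / A = 7.542 mm.
C = d / P = 7.542 / 13.8 = 0.55.

C ≈ 0.55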